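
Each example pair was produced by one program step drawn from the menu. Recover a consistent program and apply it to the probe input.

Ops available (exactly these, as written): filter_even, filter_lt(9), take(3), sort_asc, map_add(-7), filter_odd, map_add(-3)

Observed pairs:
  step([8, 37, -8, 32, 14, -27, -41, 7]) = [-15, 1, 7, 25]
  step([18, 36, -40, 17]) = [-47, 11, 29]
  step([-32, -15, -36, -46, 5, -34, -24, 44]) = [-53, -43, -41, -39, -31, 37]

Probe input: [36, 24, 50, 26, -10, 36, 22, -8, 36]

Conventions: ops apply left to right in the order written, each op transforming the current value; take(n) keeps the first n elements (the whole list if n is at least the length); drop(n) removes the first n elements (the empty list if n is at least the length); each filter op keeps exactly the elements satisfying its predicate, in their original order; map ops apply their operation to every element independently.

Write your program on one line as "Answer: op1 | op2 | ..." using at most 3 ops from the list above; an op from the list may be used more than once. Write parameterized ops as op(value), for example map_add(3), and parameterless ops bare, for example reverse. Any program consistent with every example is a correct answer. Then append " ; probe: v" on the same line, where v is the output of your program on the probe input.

map_add(-7) | filter_odd | sort_asc ; probe: [-17, -15, 15, 17, 19, 29, 29, 29, 43]

Check, running the answer program on each example:
  [8, 37, -8, 32, 14, -27, -41, 7] -> [1, 30, -15, 25, 7, -34, -48, 0] -> [1, -15, 25, 7] -> [-15, 1, 7, 25]
  [18, 36, -40, 17] -> [11, 29, -47, 10] -> [11, 29, -47] -> [-47, 11, 29]
  [-32, -15, -36, -46, 5, -34, -24, 44] -> [-39, -22, -43, -53, -2, -41, -31, 37] -> [-39, -43, -53, -41, -31, 37] -> [-53, -43, -41, -39, -31, 37]
  probe: [36, 24, 50, 26, -10, 36, 22, -8, 36] -> [29, 17, 43, 19, -17, 29, 15, -15, 29] -> [29, 17, 43, 19, -17, 29, 15, -15, 29] -> [-17, -15, 15, 17, 19, 29, 29, 29, 43]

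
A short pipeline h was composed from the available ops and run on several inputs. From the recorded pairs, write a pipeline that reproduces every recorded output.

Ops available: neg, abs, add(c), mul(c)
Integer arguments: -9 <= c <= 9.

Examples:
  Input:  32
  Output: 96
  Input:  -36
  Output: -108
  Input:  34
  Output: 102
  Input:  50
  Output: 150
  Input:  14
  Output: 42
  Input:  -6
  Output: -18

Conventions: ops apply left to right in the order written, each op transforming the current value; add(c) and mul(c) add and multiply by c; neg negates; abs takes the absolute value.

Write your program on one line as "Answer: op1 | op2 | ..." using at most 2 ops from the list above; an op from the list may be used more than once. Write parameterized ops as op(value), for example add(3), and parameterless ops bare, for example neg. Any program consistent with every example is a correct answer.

mul(-1) | mul(-3)

Check, running the answer program on each example:
  32 -> -32 -> 96
  -36 -> 36 -> -108
  34 -> -34 -> 102
  50 -> -50 -> 150
  14 -> -14 -> 42
  -6 -> 6 -> -18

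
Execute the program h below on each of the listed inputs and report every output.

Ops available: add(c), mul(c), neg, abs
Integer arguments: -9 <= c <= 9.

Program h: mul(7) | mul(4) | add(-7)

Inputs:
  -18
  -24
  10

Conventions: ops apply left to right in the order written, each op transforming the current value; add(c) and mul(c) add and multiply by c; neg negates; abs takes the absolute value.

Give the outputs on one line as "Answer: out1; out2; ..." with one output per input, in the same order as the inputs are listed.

Execution, op by op:
  -18 -> -126 -> -504 -> -511
  -24 -> -168 -> -672 -> -679
  10 -> 70 -> 280 -> 273

-511; -679; 273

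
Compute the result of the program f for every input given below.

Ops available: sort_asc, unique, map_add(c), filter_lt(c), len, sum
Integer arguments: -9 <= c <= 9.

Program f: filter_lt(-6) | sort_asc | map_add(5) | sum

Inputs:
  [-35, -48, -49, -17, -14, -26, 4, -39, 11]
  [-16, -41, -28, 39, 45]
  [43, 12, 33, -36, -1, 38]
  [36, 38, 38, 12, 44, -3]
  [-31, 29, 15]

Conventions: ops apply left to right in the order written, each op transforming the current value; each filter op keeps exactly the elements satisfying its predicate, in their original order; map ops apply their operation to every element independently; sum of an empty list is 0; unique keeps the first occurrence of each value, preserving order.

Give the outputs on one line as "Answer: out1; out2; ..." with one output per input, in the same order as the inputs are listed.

Execution, op by op:
  [-35, -48, -49, -17, -14, -26, 4, -39, 11] -> [-35, -48, -49, -17, -14, -26, -39] -> [-49, -48, -39, -35, -26, -17, -14] -> [-44, -43, -34, -30, -21, -12, -9] -> -193
  [-16, -41, -28, 39, 45] -> [-16, -41, -28] -> [-41, -28, -16] -> [-36, -23, -11] -> -70
  [43, 12, 33, -36, -1, 38] -> [-36] -> [-36] -> [-31] -> -31
  [36, 38, 38, 12, 44, -3] -> [] -> [] -> [] -> 0
  [-31, 29, 15] -> [-31] -> [-31] -> [-26] -> -26

-193; -70; -31; 0; -26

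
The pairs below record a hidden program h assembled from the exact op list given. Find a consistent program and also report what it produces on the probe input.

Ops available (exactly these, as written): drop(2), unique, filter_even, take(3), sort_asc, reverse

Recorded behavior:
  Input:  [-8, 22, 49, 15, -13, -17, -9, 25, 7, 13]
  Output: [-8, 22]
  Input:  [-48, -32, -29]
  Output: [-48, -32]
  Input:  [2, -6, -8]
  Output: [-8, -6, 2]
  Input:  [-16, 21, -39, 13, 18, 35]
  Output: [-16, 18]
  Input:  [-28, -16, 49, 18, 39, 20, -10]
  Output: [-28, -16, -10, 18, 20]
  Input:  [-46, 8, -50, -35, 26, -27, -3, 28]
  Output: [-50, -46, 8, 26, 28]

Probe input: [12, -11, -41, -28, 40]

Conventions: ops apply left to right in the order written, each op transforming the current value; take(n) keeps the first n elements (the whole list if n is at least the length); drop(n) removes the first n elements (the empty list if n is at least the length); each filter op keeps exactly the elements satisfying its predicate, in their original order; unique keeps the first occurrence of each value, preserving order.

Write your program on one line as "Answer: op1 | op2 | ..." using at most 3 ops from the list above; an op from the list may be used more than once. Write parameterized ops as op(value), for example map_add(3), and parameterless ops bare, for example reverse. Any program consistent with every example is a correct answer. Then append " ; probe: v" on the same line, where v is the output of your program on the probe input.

sort_asc | filter_even ; probe: [-28, 12, 40]

Check, running the answer program on each example:
  [-8, 22, 49, 15, -13, -17, -9, 25, 7, 13] -> [-17, -13, -9, -8, 7, 13, 15, 22, 25, 49] -> [-8, 22]
  [-48, -32, -29] -> [-48, -32, -29] -> [-48, -32]
  [2, -6, -8] -> [-8, -6, 2] -> [-8, -6, 2]
  [-16, 21, -39, 13, 18, 35] -> [-39, -16, 13, 18, 21, 35] -> [-16, 18]
  [-28, -16, 49, 18, 39, 20, -10] -> [-28, -16, -10, 18, 20, 39, 49] -> [-28, -16, -10, 18, 20]
  [-46, 8, -50, -35, 26, -27, -3, 28] -> [-50, -46, -35, -27, -3, 8, 26, 28] -> [-50, -46, 8, 26, 28]
  probe: [12, -11, -41, -28, 40] -> [-41, -28, -11, 12, 40] -> [-28, 12, 40]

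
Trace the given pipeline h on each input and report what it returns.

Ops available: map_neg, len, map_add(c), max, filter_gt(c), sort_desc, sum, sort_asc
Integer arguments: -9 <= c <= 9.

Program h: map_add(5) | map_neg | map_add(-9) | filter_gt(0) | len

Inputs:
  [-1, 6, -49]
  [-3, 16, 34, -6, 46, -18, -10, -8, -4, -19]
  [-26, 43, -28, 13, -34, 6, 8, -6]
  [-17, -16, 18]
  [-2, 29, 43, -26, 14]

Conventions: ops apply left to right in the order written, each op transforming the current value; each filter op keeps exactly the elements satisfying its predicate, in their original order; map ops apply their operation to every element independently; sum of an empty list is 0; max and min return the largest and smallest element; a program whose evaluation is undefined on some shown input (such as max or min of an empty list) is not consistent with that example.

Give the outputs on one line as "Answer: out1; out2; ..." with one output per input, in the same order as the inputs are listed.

1; 2; 3; 2; 1

Execution, op by op:
  [-1, 6, -49] -> [4, 11, -44] -> [-4, -11, 44] -> [-13, -20, 35] -> [35] -> 1
  [-3, 16, 34, -6, 46, -18, -10, -8, -4, -19] -> [2, 21, 39, -1, 51, -13, -5, -3, 1, -14] -> [-2, -21, -39, 1, -51, 13, 5, 3, -1, 14] -> [-11, -30, -48, -8, -60, 4, -4, -6, -10, 5] -> [4, 5] -> 2
  [-26, 43, -28, 13, -34, 6, 8, -6] -> [-21, 48, -23, 18, -29, 11, 13, -1] -> [21, -48, 23, -18, 29, -11, -13, 1] -> [12, -57, 14, -27, 20, -20, -22, -8] -> [12, 14, 20] -> 3
  [-17, -16, 18] -> [-12, -11, 23] -> [12, 11, -23] -> [3, 2, -32] -> [3, 2] -> 2
  [-2, 29, 43, -26, 14] -> [3, 34, 48, -21, 19] -> [-3, -34, -48, 21, -19] -> [-12, -43, -57, 12, -28] -> [12] -> 1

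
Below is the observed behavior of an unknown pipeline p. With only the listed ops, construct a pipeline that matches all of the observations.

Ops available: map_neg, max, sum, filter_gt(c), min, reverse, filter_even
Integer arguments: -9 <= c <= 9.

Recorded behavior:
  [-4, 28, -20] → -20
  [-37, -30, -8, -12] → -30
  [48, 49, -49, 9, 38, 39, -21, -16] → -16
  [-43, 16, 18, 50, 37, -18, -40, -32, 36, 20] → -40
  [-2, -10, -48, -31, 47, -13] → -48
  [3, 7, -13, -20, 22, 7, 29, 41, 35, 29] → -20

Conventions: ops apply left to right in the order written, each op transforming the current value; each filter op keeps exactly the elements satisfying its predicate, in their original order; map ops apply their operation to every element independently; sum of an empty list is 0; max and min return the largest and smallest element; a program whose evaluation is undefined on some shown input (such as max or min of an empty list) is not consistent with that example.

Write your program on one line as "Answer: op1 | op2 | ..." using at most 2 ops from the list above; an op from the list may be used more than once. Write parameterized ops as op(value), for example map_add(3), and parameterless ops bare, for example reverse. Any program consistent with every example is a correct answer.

filter_even | min

Check, running the answer program on each example:
  [-4, 28, -20] -> [-4, 28, -20] -> -20
  [-37, -30, -8, -12] -> [-30, -8, -12] -> -30
  [48, 49, -49, 9, 38, 39, -21, -16] -> [48, 38, -16] -> -16
  [-43, 16, 18, 50, 37, -18, -40, -32, 36, 20] -> [16, 18, 50, -18, -40, -32, 36, 20] -> -40
  [-2, -10, -48, -31, 47, -13] -> [-2, -10, -48] -> -48
  [3, 7, -13, -20, 22, 7, 29, 41, 35, 29] -> [-20, 22] -> -20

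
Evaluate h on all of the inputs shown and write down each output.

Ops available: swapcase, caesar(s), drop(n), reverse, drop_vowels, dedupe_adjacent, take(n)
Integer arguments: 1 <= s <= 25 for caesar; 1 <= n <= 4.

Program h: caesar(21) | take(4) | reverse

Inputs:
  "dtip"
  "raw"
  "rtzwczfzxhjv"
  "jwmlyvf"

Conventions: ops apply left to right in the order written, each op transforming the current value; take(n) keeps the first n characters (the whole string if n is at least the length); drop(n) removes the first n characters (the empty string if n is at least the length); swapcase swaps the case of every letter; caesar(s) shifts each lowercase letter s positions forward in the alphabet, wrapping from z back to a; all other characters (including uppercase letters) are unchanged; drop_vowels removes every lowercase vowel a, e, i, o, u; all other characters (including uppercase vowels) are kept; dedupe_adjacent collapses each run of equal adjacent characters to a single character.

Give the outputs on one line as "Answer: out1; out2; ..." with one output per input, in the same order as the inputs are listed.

"kdoy"; "rvm"; "ruom"; "ghre"

Execution, op by op:
  "dtip" -> "yodk" -> "yodk" -> "kdoy"
  "raw" -> "mvr" -> "mvr" -> "rvm"
  "rtzwczfzxhjv" -> "mourxuausceq" -> "mour" -> "ruom"
  "jwmlyvf" -> "erhgtqa" -> "erhg" -> "ghre"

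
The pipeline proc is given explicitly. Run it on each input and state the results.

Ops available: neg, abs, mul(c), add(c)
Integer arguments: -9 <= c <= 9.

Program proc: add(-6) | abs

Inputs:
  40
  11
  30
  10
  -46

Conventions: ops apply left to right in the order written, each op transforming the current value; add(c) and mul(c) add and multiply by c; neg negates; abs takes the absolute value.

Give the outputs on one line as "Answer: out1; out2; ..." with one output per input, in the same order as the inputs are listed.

Execution, op by op:
  40 -> 34 -> 34
  11 -> 5 -> 5
  30 -> 24 -> 24
  10 -> 4 -> 4
  -46 -> -52 -> 52

34; 5; 24; 4; 52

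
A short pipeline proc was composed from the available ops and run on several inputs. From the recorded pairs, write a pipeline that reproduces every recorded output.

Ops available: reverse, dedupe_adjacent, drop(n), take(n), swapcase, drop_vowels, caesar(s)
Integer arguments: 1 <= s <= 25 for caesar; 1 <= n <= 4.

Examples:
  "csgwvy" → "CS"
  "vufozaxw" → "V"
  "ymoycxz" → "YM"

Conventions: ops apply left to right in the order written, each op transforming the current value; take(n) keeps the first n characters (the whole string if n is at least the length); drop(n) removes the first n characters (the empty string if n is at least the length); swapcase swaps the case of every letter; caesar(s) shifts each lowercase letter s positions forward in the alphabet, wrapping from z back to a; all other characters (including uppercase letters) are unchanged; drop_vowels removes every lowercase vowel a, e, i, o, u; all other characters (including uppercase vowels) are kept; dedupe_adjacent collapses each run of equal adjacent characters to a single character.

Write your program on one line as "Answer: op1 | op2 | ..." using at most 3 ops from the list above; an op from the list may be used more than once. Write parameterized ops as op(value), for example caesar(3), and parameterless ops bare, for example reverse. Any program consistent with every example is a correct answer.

take(2) | drop_vowels | swapcase

Check, running the answer program on each example:
  "csgwvy" -> "cs" -> "cs" -> "CS"
  "vufozaxw" -> "vu" -> "v" -> "V"
  "ymoycxz" -> "ym" -> "ym" -> "YM"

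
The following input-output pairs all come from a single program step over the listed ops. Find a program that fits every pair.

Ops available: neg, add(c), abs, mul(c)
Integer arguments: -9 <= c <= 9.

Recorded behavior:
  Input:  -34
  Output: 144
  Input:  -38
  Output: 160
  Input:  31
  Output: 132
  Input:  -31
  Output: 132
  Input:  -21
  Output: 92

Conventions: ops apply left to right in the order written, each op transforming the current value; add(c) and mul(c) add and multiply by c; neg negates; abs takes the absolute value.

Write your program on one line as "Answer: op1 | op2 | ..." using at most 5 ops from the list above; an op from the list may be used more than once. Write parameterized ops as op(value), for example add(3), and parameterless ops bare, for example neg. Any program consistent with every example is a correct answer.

neg | abs | mul(4) | add(8)

Check, running the answer program on each example:
  -34 -> 34 -> 34 -> 136 -> 144
  -38 -> 38 -> 38 -> 152 -> 160
  31 -> -31 -> 31 -> 124 -> 132
  -31 -> 31 -> 31 -> 124 -> 132
  -21 -> 21 -> 21 -> 84 -> 92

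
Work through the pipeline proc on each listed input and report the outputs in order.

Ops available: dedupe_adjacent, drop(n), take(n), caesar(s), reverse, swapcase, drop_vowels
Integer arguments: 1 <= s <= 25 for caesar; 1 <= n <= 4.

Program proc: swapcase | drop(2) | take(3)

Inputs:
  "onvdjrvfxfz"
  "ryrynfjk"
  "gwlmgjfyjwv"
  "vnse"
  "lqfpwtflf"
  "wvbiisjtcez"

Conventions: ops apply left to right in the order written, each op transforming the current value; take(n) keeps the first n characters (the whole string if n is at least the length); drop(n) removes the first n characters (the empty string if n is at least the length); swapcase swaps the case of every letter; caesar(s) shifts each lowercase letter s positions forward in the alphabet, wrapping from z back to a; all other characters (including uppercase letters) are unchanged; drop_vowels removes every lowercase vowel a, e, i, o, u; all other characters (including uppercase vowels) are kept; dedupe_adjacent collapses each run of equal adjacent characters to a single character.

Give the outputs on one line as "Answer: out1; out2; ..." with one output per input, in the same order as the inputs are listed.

"VDJ"; "RYN"; "LMG"; "SE"; "FPW"; "BII"

Execution, op by op:
  "onvdjrvfxfz" -> "ONVDJRVFXFZ" -> "VDJRVFXFZ" -> "VDJ"
  "ryrynfjk" -> "RYRYNFJK" -> "RYNFJK" -> "RYN"
  "gwlmgjfyjwv" -> "GWLMGJFYJWV" -> "LMGJFYJWV" -> "LMG"
  "vnse" -> "VNSE" -> "SE" -> "SE"
  "lqfpwtflf" -> "LQFPWTFLF" -> "FPWTFLF" -> "FPW"
  "wvbiisjtcez" -> "WVBIISJTCEZ" -> "BIISJTCEZ" -> "BII"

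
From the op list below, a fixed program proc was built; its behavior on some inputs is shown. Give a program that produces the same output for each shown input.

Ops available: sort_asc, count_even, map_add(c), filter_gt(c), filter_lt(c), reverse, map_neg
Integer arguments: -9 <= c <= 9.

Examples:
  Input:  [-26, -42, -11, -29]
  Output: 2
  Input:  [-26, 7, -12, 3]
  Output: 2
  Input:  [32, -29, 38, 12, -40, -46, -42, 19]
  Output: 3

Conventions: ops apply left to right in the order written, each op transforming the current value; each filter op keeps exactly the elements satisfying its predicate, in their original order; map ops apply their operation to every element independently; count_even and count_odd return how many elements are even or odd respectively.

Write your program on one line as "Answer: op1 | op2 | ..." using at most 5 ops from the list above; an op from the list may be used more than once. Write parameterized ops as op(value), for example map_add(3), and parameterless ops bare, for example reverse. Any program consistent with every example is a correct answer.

map_add(-4) | filter_lt(8) | filter_lt(-3) | reverse | count_even

Check, running the answer program on each example:
  [-26, -42, -11, -29] -> [-30, -46, -15, -33] -> [-30, -46, -15, -33] -> [-30, -46, -15, -33] -> [-33, -15, -46, -30] -> 2
  [-26, 7, -12, 3] -> [-30, 3, -16, -1] -> [-30, 3, -16, -1] -> [-30, -16] -> [-16, -30] -> 2
  [32, -29, 38, 12, -40, -46, -42, 19] -> [28, -33, 34, 8, -44, -50, -46, 15] -> [-33, -44, -50, -46] -> [-33, -44, -50, -46] -> [-46, -50, -44, -33] -> 3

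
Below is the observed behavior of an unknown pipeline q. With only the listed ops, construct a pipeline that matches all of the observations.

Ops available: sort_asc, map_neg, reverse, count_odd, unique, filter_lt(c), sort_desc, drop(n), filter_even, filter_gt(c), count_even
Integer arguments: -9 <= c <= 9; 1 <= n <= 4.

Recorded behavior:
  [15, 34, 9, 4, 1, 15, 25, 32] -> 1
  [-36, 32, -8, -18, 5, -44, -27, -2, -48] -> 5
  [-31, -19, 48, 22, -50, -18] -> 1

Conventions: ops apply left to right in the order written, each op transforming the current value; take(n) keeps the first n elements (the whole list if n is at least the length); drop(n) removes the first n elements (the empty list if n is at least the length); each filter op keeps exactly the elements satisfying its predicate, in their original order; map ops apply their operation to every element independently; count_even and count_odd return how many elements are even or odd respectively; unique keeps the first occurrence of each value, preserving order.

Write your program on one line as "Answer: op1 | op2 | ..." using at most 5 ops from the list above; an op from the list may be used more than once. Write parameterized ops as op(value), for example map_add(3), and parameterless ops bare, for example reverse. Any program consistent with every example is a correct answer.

sort_desc | drop(3) | reverse | count_even

Check, running the answer program on each example:
  [15, 34, 9, 4, 1, 15, 25, 32] -> [34, 32, 25, 15, 15, 9, 4, 1] -> [15, 15, 9, 4, 1] -> [1, 4, 9, 15, 15] -> 1
  [-36, 32, -8, -18, 5, -44, -27, -2, -48] -> [32, 5, -2, -8, -18, -27, -36, -44, -48] -> [-8, -18, -27, -36, -44, -48] -> [-48, -44, -36, -27, -18, -8] -> 5
  [-31, -19, 48, 22, -50, -18] -> [48, 22, -18, -19, -31, -50] -> [-19, -31, -50] -> [-50, -31, -19] -> 1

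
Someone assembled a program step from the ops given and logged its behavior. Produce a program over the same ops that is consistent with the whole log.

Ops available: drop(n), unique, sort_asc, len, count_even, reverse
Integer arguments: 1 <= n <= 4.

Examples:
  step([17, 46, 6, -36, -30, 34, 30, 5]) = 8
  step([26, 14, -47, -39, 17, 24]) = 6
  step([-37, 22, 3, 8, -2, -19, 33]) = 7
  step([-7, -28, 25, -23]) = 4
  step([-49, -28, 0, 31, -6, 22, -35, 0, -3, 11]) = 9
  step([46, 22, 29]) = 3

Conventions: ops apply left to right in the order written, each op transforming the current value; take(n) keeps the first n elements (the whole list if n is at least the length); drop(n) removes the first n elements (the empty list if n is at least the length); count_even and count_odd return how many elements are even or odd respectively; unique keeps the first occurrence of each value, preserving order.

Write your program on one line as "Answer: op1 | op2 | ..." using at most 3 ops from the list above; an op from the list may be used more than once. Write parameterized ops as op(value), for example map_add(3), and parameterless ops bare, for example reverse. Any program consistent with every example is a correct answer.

unique | len

Check, running the answer program on each example:
  [17, 46, 6, -36, -30, 34, 30, 5] -> [17, 46, 6, -36, -30, 34, 30, 5] -> 8
  [26, 14, -47, -39, 17, 24] -> [26, 14, -47, -39, 17, 24] -> 6
  [-37, 22, 3, 8, -2, -19, 33] -> [-37, 22, 3, 8, -2, -19, 33] -> 7
  [-7, -28, 25, -23] -> [-7, -28, 25, -23] -> 4
  [-49, -28, 0, 31, -6, 22, -35, 0, -3, 11] -> [-49, -28, 0, 31, -6, 22, -35, -3, 11] -> 9
  [46, 22, 29] -> [46, 22, 29] -> 3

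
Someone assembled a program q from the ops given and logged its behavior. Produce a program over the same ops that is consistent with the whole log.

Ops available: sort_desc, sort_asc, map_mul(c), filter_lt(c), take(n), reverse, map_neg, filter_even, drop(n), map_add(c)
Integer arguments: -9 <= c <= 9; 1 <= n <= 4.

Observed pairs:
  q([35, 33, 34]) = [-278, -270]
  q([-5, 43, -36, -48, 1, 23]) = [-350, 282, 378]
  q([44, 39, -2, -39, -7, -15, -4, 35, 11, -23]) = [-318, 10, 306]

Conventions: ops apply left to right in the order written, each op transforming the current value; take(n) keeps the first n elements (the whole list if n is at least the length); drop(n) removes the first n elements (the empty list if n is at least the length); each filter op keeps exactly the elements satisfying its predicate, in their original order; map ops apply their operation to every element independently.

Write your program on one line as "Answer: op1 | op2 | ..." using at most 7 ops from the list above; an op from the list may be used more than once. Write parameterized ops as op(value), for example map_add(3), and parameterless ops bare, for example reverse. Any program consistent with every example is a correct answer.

map_mul(-8) | map_add(-6) | drop(1) | take(3) | reverse | sort_asc

Check, running the answer program on each example:
  [35, 33, 34] -> [-280, -264, -272] -> [-286, -270, -278] -> [-270, -278] -> [-270, -278] -> [-278, -270] -> [-278, -270]
  [-5, 43, -36, -48, 1, 23] -> [40, -344, 288, 384, -8, -184] -> [34, -350, 282, 378, -14, -190] -> [-350, 282, 378, -14, -190] -> [-350, 282, 378] -> [378, 282, -350] -> [-350, 282, 378]
  [44, 39, -2, -39, -7, -15, -4, 35, 11, -23] -> [-352, -312, 16, 312, 56, 120, 32, -280, -88, 184] -> [-358, -318, 10, 306, 50, 114, 26, -286, -94, 178] -> [-318, 10, 306, 50, 114, 26, -286, -94, 178] -> [-318, 10, 306] -> [306, 10, -318] -> [-318, 10, 306]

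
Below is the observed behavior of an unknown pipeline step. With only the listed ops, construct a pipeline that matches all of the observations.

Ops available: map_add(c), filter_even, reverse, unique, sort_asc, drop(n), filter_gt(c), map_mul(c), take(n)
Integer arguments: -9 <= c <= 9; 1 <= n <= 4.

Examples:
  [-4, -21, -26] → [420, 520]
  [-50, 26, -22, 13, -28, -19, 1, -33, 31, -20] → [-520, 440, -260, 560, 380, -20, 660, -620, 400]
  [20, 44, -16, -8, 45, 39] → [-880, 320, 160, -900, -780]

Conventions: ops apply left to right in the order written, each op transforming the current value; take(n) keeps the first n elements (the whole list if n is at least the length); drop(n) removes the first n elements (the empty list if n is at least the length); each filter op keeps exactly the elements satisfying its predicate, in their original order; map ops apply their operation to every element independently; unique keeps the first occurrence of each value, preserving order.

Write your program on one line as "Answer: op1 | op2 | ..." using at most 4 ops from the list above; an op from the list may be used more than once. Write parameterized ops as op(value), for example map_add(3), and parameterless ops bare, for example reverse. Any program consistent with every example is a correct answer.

map_mul(4) | map_mul(-5) | drop(1)

Check, running the answer program on each example:
  [-4, -21, -26] -> [-16, -84, -104] -> [80, 420, 520] -> [420, 520]
  [-50, 26, -22, 13, -28, -19, 1, -33, 31, -20] -> [-200, 104, -88, 52, -112, -76, 4, -132, 124, -80] -> [1000, -520, 440, -260, 560, 380, -20, 660, -620, 400] -> [-520, 440, -260, 560, 380, -20, 660, -620, 400]
  [20, 44, -16, -8, 45, 39] -> [80, 176, -64, -32, 180, 156] -> [-400, -880, 320, 160, -900, -780] -> [-880, 320, 160, -900, -780]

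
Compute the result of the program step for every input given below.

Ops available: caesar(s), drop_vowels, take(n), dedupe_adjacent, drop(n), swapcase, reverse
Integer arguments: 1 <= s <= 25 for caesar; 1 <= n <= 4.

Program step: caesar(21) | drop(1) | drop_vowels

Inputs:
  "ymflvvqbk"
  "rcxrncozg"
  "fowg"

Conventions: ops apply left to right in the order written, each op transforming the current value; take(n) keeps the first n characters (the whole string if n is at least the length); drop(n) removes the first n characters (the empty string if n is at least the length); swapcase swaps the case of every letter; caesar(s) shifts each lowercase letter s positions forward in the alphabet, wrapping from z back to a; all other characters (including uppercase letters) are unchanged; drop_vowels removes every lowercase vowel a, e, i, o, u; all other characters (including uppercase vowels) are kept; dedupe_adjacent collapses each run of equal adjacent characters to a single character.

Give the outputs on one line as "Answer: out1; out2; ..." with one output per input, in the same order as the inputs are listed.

Execution, op by op:
  "ymflvvqbk" -> "thagqqlwf" -> "hagqqlwf" -> "hgqqlwf"
  "rcxrncozg" -> "mxsmixjub" -> "xsmixjub" -> "xsmxjb"
  "fowg" -> "ajrb" -> "jrb" -> "jrb"

"hgqqlwf"; "xsmxjb"; "jrb"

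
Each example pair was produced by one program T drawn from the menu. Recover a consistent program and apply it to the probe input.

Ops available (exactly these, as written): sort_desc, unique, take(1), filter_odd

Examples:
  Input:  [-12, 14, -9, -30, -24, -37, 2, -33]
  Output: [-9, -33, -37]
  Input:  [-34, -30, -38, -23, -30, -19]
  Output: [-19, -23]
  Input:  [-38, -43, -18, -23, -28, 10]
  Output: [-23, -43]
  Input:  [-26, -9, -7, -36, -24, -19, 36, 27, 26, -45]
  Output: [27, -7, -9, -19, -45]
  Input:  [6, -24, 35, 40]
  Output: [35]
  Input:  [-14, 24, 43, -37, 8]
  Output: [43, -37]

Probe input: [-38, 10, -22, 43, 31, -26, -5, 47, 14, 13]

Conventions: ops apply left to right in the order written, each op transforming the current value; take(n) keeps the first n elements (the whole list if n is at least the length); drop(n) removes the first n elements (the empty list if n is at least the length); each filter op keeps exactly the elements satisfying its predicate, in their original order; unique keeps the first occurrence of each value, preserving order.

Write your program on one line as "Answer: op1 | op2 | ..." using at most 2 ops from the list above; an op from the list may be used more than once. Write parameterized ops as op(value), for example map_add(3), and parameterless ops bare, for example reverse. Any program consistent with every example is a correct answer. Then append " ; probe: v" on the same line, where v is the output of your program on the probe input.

sort_desc | filter_odd ; probe: [47, 43, 31, 13, -5]

Check, running the answer program on each example:
  [-12, 14, -9, -30, -24, -37, 2, -33] -> [14, 2, -9, -12, -24, -30, -33, -37] -> [-9, -33, -37]
  [-34, -30, -38, -23, -30, -19] -> [-19, -23, -30, -30, -34, -38] -> [-19, -23]
  [-38, -43, -18, -23, -28, 10] -> [10, -18, -23, -28, -38, -43] -> [-23, -43]
  [-26, -9, -7, -36, -24, -19, 36, 27, 26, -45] -> [36, 27, 26, -7, -9, -19, -24, -26, -36, -45] -> [27, -7, -9, -19, -45]
  [6, -24, 35, 40] -> [40, 35, 6, -24] -> [35]
  [-14, 24, 43, -37, 8] -> [43, 24, 8, -14, -37] -> [43, -37]
  probe: [-38, 10, -22, 43, 31, -26, -5, 47, 14, 13] -> [47, 43, 31, 14, 13, 10, -5, -22, -26, -38] -> [47, 43, 31, 13, -5]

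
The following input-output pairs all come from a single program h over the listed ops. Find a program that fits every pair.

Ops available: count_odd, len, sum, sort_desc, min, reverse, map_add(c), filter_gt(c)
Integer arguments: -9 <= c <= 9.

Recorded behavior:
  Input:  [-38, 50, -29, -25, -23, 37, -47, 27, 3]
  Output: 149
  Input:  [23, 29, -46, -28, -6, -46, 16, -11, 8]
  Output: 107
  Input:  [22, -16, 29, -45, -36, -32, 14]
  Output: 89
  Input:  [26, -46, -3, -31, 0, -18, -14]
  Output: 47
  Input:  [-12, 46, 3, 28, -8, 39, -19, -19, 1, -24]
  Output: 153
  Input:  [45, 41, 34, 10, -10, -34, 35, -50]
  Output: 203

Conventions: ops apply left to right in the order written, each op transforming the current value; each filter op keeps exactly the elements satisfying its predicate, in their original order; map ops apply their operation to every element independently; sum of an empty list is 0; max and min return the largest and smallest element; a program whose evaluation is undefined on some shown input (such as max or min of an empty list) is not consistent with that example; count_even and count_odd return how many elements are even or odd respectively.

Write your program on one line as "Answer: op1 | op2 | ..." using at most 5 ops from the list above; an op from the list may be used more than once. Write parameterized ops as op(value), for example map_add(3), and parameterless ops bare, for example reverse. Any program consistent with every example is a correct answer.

map_add(8) | sort_desc | filter_gt(-5) | sum

Check, running the answer program on each example:
  [-38, 50, -29, -25, -23, 37, -47, 27, 3] -> [-30, 58, -21, -17, -15, 45, -39, 35, 11] -> [58, 45, 35, 11, -15, -17, -21, -30, -39] -> [58, 45, 35, 11] -> 149
  [23, 29, -46, -28, -6, -46, 16, -11, 8] -> [31, 37, -38, -20, 2, -38, 24, -3, 16] -> [37, 31, 24, 16, 2, -3, -20, -38, -38] -> [37, 31, 24, 16, 2, -3] -> 107
  [22, -16, 29, -45, -36, -32, 14] -> [30, -8, 37, -37, -28, -24, 22] -> [37, 30, 22, -8, -24, -28, -37] -> [37, 30, 22] -> 89
  [26, -46, -3, -31, 0, -18, -14] -> [34, -38, 5, -23, 8, -10, -6] -> [34, 8, 5, -6, -10, -23, -38] -> [34, 8, 5] -> 47
  [-12, 46, 3, 28, -8, 39, -19, -19, 1, -24] -> [-4, 54, 11, 36, 0, 47, -11, -11, 9, -16] -> [54, 47, 36, 11, 9, 0, -4, -11, -11, -16] -> [54, 47, 36, 11, 9, 0, -4] -> 153
  [45, 41, 34, 10, -10, -34, 35, -50] -> [53, 49, 42, 18, -2, -26, 43, -42] -> [53, 49, 43, 42, 18, -2, -26, -42] -> [53, 49, 43, 42, 18, -2] -> 203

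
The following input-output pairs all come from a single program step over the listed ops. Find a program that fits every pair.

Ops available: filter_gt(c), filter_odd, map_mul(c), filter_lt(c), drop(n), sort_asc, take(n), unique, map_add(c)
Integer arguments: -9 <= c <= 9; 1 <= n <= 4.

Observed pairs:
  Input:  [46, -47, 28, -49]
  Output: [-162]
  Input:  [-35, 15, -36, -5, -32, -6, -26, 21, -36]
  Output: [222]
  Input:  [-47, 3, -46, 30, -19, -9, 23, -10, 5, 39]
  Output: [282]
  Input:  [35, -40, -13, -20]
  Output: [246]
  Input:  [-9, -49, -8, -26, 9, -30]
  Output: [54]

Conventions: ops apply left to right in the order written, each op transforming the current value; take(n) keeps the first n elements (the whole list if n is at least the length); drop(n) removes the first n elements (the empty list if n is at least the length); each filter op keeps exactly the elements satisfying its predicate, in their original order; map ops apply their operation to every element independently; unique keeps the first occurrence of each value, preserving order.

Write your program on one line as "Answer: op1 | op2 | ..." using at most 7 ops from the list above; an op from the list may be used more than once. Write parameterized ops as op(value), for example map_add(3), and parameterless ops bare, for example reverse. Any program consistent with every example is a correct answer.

map_add(-7) | drop(1) | filter_odd | map_add(6) | take(1) | map_mul(-6)

Check, running the answer program on each example:
  [46, -47, 28, -49] -> [39, -54, 21, -56] -> [-54, 21, -56] -> [21] -> [27] -> [27] -> [-162]
  [-35, 15, -36, -5, -32, -6, -26, 21, -36] -> [-42, 8, -43, -12, -39, -13, -33, 14, -43] -> [8, -43, -12, -39, -13, -33, 14, -43] -> [-43, -39, -13, -33, -43] -> [-37, -33, -7, -27, -37] -> [-37] -> [222]
  [-47, 3, -46, 30, -19, -9, 23, -10, 5, 39] -> [-54, -4, -53, 23, -26, -16, 16, -17, -2, 32] -> [-4, -53, 23, -26, -16, 16, -17, -2, 32] -> [-53, 23, -17] -> [-47, 29, -11] -> [-47] -> [282]
  [35, -40, -13, -20] -> [28, -47, -20, -27] -> [-47, -20, -27] -> [-47, -27] -> [-41, -21] -> [-41] -> [246]
  [-9, -49, -8, -26, 9, -30] -> [-16, -56, -15, -33, 2, -37] -> [-56, -15, -33, 2, -37] -> [-15, -33, -37] -> [-9, -27, -31] -> [-9] -> [54]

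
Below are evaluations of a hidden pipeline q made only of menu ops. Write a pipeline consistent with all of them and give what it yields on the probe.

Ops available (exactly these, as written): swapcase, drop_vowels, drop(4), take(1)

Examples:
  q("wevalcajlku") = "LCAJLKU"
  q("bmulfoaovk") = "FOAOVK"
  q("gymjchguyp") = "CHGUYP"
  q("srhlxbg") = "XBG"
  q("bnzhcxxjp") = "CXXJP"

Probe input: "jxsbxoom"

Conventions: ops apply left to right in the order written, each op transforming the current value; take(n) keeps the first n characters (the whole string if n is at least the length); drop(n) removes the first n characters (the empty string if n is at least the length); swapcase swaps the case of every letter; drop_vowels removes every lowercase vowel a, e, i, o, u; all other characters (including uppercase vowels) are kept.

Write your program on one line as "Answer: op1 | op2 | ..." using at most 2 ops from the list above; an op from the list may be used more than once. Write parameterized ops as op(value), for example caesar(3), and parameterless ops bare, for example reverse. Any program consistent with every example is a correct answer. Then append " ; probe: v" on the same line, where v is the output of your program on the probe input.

drop(4) | swapcase ; probe: "XOOM"

Check, running the answer program on each example:
  "wevalcajlku" -> "lcajlku" -> "LCAJLKU"
  "bmulfoaovk" -> "foaovk" -> "FOAOVK"
  "gymjchguyp" -> "chguyp" -> "CHGUYP"
  "srhlxbg" -> "xbg" -> "XBG"
  "bnzhcxxjp" -> "cxxjp" -> "CXXJP"
  probe: "jxsbxoom" -> "xoom" -> "XOOM"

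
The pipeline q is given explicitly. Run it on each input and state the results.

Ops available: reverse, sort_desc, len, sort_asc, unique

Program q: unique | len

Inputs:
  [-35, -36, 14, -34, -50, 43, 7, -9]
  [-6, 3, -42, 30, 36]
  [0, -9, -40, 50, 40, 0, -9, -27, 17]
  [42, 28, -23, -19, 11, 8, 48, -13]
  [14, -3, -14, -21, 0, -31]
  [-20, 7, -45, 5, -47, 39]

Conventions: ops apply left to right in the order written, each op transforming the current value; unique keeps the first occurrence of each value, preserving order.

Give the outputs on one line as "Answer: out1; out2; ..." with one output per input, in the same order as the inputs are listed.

Execution, op by op:
  [-35, -36, 14, -34, -50, 43, 7, -9] -> [-35, -36, 14, -34, -50, 43, 7, -9] -> 8
  [-6, 3, -42, 30, 36] -> [-6, 3, -42, 30, 36] -> 5
  [0, -9, -40, 50, 40, 0, -9, -27, 17] -> [0, -9, -40, 50, 40, -27, 17] -> 7
  [42, 28, -23, -19, 11, 8, 48, -13] -> [42, 28, -23, -19, 11, 8, 48, -13] -> 8
  [14, -3, -14, -21, 0, -31] -> [14, -3, -14, -21, 0, -31] -> 6
  [-20, 7, -45, 5, -47, 39] -> [-20, 7, -45, 5, -47, 39] -> 6

8; 5; 7; 8; 6; 6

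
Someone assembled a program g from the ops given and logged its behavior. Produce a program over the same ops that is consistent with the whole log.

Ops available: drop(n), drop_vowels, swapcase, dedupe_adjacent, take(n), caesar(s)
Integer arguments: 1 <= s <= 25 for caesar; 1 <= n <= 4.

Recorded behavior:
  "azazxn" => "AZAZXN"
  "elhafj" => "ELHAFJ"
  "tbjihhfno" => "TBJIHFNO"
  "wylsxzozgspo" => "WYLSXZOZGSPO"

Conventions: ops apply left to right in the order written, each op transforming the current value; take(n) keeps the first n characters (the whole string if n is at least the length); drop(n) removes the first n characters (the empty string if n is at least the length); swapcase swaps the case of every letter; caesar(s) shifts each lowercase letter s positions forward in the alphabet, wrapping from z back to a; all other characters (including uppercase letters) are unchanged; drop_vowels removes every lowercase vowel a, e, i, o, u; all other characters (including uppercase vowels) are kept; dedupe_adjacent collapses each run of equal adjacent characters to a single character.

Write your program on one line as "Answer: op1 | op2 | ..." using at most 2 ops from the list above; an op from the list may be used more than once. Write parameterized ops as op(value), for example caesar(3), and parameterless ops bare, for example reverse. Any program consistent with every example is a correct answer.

dedupe_adjacent | swapcase

Check, running the answer program on each example:
  "azazxn" -> "azazxn" -> "AZAZXN"
  "elhafj" -> "elhafj" -> "ELHAFJ"
  "tbjihhfno" -> "tbjihfno" -> "TBJIHFNO"
  "wylsxzozgspo" -> "wylsxzozgspo" -> "WYLSXZOZGSPO"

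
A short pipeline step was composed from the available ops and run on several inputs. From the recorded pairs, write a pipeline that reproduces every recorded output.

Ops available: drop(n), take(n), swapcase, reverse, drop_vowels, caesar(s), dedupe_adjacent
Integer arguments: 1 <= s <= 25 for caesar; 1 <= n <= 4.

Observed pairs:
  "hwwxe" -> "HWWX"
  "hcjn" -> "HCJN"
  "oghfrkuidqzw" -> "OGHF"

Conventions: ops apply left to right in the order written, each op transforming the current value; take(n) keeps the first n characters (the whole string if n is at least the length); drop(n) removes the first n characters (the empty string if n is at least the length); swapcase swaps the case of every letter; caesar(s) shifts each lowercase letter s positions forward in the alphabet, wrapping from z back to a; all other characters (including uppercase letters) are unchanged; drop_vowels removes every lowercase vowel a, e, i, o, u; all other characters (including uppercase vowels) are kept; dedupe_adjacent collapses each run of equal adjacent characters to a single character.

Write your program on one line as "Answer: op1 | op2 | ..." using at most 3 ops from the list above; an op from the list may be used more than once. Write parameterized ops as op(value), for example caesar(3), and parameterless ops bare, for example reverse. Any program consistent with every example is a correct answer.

take(4) | swapcase

Check, running the answer program on each example:
  "hwwxe" -> "hwwx" -> "HWWX"
  "hcjn" -> "hcjn" -> "HCJN"
  "oghfrkuidqzw" -> "oghf" -> "OGHF"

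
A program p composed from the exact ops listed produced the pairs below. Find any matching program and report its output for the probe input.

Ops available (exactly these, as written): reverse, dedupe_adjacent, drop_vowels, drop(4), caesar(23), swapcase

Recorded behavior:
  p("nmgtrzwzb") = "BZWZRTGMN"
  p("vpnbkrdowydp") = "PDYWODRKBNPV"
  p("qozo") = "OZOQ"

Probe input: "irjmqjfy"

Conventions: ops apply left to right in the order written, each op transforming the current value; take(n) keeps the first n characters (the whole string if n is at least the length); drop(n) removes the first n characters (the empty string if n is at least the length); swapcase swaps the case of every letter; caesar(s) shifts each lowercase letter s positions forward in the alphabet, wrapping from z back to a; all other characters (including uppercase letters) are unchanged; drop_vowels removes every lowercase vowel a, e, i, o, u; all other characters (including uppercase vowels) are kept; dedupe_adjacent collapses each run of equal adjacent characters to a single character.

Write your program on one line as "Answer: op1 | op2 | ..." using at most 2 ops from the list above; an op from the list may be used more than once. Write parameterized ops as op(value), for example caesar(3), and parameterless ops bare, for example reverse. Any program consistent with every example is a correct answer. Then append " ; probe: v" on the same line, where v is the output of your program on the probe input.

swapcase | reverse ; probe: "YFJQMJRI"

Check, running the answer program on each example:
  "nmgtrzwzb" -> "NMGTRZWZB" -> "BZWZRTGMN"
  "vpnbkrdowydp" -> "VPNBKRDOWYDP" -> "PDYWODRKBNPV"
  "qozo" -> "QOZO" -> "OZOQ"
  probe: "irjmqjfy" -> "IRJMQJFY" -> "YFJQMJRI"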